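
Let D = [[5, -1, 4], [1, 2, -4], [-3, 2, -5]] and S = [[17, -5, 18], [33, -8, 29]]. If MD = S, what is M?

D is on the right of M, so right-multiply by D⁻¹: M = SD⁻¹.
det D = 5; the adjugate gives D⁻¹ = [[-2/5, 3/5, -4/5], [17/5, -13/5, 24/5], [8/5, -7/5, 11/5]].
M = SD⁻¹ = [[17, -5, 18], [33, -8, 29]] · [[-2/5, 3/5, -4/5], [17/5, -13/5, 24/5], [8/5, -7/5, 11/5]] = [[5, -2, 2], [6, 0, -1]].

M = [[5, -2, 2], [6, 0, -1]]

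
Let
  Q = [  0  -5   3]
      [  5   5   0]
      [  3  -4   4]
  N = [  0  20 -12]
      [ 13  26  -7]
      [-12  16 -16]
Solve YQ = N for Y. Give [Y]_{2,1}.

Right-multiplying both sides by Q⁻¹ gives Y = NQ⁻¹.
det Q = -5; the adjugate gives Q⁻¹ = [[-4, -8/5, 3], [4, 9/5, -3], [7, 3, -5]].
Y = NQ⁻¹ = [[0, 20, -12], [13, 26, -7], [-12, 16, -16]] · [[-4, -8/5, 3], [4, 9/5, -3], [7, 3, -5]] = [[-4, 0, 0], [3, 5, -4], [0, 0, -4]].

3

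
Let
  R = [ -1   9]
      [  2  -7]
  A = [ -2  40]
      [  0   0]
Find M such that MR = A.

M = [[6, 2], [0, 0]]

Since R sits to the right of M, M = AR⁻¹.
det R = -11, so R⁻¹ = [[7/11, 9/11], [2/11, 1/11]].
M = AR⁻¹ = [[-2, 40], [0, 0]] · [[7/11, 9/11], [2/11, 1/11]] = [[6, 2], [0, 0]].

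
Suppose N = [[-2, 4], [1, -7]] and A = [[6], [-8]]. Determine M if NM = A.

M = [[-1], [1]]

Left-multiplying both sides by N⁻¹ gives M = N⁻¹A.
det N = 10; the adjugate gives N⁻¹ = [[-7/10, -2/5], [-1/10, -1/5]].
M = N⁻¹A = [[-7/10, -2/5], [-1/10, -1/5]] · [[6], [-8]] = [[-1], [1]].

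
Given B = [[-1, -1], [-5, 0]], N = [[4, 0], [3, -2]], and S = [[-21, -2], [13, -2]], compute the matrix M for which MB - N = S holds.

MB = S + N = [[-17, -2], [16, -4]].
Right-multiplying both sides by B⁻¹ gives M = (S + N)B⁻¹.
B has determinant -5; B⁻¹ = [[0, -1/5], [-1, 1/5]].
M = (S + N)B⁻¹ = [[2, 3], [4, -4]].

M = [[2, 3], [4, -4]]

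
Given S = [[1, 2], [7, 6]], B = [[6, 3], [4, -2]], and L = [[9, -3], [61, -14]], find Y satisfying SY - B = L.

SY = L + B = [[15, 0], [65, -16]].
S is on the left of Y, so left-multiply by S⁻¹: Y = S⁻¹(L + B).
det S = -8, so S⁻¹ = [[-3/4, 1/4], [7/8, -1/8]].
Y = S⁻¹(L + B) = [[5, -4], [5, 2]].

Y = [[5, -4], [5, 2]]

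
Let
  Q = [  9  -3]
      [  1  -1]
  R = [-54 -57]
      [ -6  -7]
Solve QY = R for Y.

Left-multiplying both sides by Q⁻¹ gives Y = Q⁻¹R.
Q has determinant -6; Q⁻¹ = [[1/6, -1/2], [1/6, -3/2]].
Y = Q⁻¹R = [[1/6, -1/2], [1/6, -3/2]] · [[-54, -57], [-6, -7]] = [[-6, -6], [0, 1]].

Y = [[-6, -6], [0, 1]]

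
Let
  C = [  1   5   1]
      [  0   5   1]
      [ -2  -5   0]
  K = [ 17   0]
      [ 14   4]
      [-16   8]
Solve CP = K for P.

P = [[3, -4], [2, 0], [4, 4]]

C is on the left of P, so left-multiply by C⁻¹: P = C⁻¹K.
det C = 5; the adjugate gives C⁻¹ = [[1, -1, 0], [-2/5, 2/5, -1/5], [2, -1, 1]].
P = C⁻¹K = [[1, -1, 0], [-2/5, 2/5, -1/5], [2, -1, 1]] · [[17, 0], [14, 4], [-16, 8]] = [[3, -4], [2, 0], [4, 4]].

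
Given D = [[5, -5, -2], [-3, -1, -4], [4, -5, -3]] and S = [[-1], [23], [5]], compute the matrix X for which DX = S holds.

X = [[-4], [-3], [-2]]

Since D multiplies X on the left, X = D⁻¹S.
det D = 2, so D⁻¹ = [[-17/2, -5/2, 9], [-25/2, -7/2, 13], [19/2, 5/2, -10]].
X = D⁻¹S = [[-17/2, -5/2, 9], [-25/2, -7/2, 13], [19/2, 5/2, -10]] · [[-1], [23], [5]] = [[-4], [-3], [-2]].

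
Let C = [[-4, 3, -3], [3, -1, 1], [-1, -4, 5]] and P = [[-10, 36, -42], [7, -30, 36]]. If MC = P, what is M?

Since C sits to the right of M, M = PC⁻¹.
det C = -5, so C⁻¹ = [[1/5, 3/5, 0], [16/5, 23/5, 1], [13/5, 19/5, 1]].
M = PC⁻¹ = [[-10, 36, -42], [7, -30, 36]] · [[1/5, 3/5, 0], [16/5, 23/5, 1], [13/5, 19/5, 1]] = [[4, 0, -6], [-1, 3, 6]].

M = [[4, 0, -6], [-1, 3, 6]]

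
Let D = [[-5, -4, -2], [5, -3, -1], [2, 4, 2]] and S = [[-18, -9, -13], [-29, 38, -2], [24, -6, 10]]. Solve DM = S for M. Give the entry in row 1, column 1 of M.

-2

D is on the left of M, so left-multiply by D⁻¹: M = D⁻¹S.
D has determinant 6; D⁻¹ = [[-1/3, 0, -1/3], [-2, -1, -5/2], [13/3, 2, 35/6]].
M = D⁻¹S = [[-1/3, 0, -1/3], [-2, -1, -5/2], [13/3, 2, 35/6]] · [[-18, -9, -13], [-29, 38, -2], [24, -6, 10]] = [[-2, 5, 1], [5, -5, 3], [4, 2, -2]].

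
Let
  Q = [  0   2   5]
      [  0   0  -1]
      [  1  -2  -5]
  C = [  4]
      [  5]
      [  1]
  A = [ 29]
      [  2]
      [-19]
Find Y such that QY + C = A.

QY = A − C = [[25], [-3], [-20]].
Left-multiplying both sides by Q⁻¹ gives Y = Q⁻¹(A − C).
det Q = -2, so Q⁻¹ = [[1, 0, 1], [1/2, 5/2, 0], [0, -1, 0]].
Y = Q⁻¹(A − C) = [[5], [5], [3]].

Y = [[5], [5], [3]]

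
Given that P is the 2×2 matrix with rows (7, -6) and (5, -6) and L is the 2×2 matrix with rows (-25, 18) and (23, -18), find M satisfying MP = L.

M = [[-5, 2], [4, -1]]

P is on the right of M, so right-multiply by P⁻¹: M = LP⁻¹.
det P = -12, so P⁻¹ = [[1/2, -1/2], [5/12, -7/12]].
M = LP⁻¹ = [[-25, 18], [23, -18]] · [[1/2, -1/2], [5/12, -7/12]] = [[-5, 2], [4, -1]].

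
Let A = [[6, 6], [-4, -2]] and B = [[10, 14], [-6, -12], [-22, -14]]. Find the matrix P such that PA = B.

P = [[3, 2], [-3, -3], [-1, 4]]

Right-multiplying both sides by A⁻¹ gives P = BA⁻¹.
det A = 12; the adjugate gives A⁻¹ = [[-1/6, -1/2], [1/3, 1/2]].
P = BA⁻¹ = [[10, 14], [-6, -12], [-22, -14]] · [[-1/6, -1/2], [1/3, 1/2]] = [[3, 2], [-3, -3], [-1, 4]].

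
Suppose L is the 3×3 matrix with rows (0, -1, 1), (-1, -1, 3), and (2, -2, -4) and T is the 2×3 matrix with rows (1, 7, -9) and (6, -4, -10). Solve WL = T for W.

Right-multiplying both sides by L⁻¹ gives W = TL⁻¹.
L has determinant 2; L⁻¹ = [[5, -3, -1], [1, -1, -1/2], [2, -1, -1/2]].
W = TL⁻¹ = [[1, 7, -9], [6, -4, -10]] · [[5, -3, -1], [1, -1, -1/2], [2, -1, -1/2]] = [[-6, -1, 0], [6, -4, 1]].

W = [[-6, -1, 0], [6, -4, 1]]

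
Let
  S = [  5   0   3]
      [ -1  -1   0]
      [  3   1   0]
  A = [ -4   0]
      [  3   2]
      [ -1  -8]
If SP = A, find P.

P = [[1, -3], [-4, 1], [-3, 5]]

S is on the left of P, so left-multiply by S⁻¹: P = S⁻¹A.
det S = 6; the adjugate gives S⁻¹ = [[0, 1/2, 1/2], [0, -3/2, -1/2], [1/3, -5/6, -5/6]].
P = S⁻¹A = [[0, 1/2, 1/2], [0, -3/2, -1/2], [1/3, -5/6, -5/6]] · [[-4, 0], [3, 2], [-1, -8]] = [[1, -3], [-4, 1], [-3, 5]].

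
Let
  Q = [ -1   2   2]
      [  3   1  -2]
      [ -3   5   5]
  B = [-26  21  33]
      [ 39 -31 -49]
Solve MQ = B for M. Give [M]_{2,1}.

Right-multiplying both sides by Q⁻¹ gives M = BQ⁻¹.
Q has determinant 3; Q⁻¹ = [[5, 0, -2], [-3, 1/3, 4/3], [6, -1/3, -7/3]].
M = BQ⁻¹ = [[-26, 21, 33], [39, -31, -49]] · [[5, 0, -2], [-3, 1/3, 4/3], [6, -1/3, -7/3]] = [[5, -4, 3], [-6, 6, -5]].

-6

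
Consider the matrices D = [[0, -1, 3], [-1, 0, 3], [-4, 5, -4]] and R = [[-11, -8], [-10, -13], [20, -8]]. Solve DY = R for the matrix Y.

Y = [[-5, 1], [-4, -4], [-5, -4]]

Since D multiplies Y on the left, Y = D⁻¹R.
det D = 1; the adjugate gives D⁻¹ = [[-15, 11, -3], [-16, 12, -3], [-5, 4, -1]].
Y = D⁻¹R = [[-15, 11, -3], [-16, 12, -3], [-5, 4, -1]] · [[-11, -8], [-10, -13], [20, -8]] = [[-5, 1], [-4, -4], [-5, -4]].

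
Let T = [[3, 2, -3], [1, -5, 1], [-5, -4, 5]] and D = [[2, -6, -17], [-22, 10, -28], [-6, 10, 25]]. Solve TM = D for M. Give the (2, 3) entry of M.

5

Left-multiplying both sides by T⁻¹ gives M = T⁻¹D.
det T = 4, so T⁻¹ = [[-21/4, 1/2, -13/4], [-5/2, 0, -3/2], [-29/4, 1/2, -17/4]].
M = T⁻¹D = [[-21/4, 1/2, -13/4], [-5/2, 0, -3/2], [-29/4, 1/2, -17/4]] · [[2, -6, -17], [-22, 10, -28], [-6, 10, 25]] = [[-2, 4, -6], [4, 0, 5], [0, 6, 3]].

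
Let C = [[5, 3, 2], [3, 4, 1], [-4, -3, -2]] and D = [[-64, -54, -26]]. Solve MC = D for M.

C is on the right of M, so right-multiply by C⁻¹: M = DC⁻¹.
det C = -5, so C⁻¹ = [[1, 0, 1], [-2/5, 2/5, -1/5], [-7/5, -3/5, -11/5]].
M = DC⁻¹ = [[-64, -54, -26]] · [[1, 0, 1], [-2/5, 2/5, -1/5], [-7/5, -3/5, -11/5]] = [[-6, -6, 4]].

M = [[-6, -6, 4]]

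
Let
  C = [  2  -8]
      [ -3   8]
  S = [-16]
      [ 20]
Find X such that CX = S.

X = [[-4], [1]]

Since C multiplies X on the left, X = C⁻¹S.
det C = -8; the adjugate gives C⁻¹ = [[-1, -1], [-3/8, -1/4]].
X = C⁻¹S = [[-1, -1], [-3/8, -1/4]] · [[-16], [20]] = [[-4], [1]].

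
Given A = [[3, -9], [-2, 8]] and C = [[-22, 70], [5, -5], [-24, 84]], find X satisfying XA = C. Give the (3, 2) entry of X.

6

Since A sits to the right of X, X = CA⁻¹.
det A = 6; the adjugate gives A⁻¹ = [[4/3, 3/2], [1/3, 1/2]].
X = CA⁻¹ = [[-22, 70], [5, -5], [-24, 84]] · [[4/3, 3/2], [1/3, 1/2]] = [[-6, 2], [5, 5], [-4, 6]].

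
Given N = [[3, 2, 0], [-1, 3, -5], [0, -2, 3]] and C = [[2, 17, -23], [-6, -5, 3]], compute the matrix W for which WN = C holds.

Since N sits to the right of W, W = CN⁻¹.
N has determinant 3; N⁻¹ = [[-1/3, -2, -10/3], [1, 3, 5], [2/3, 2, 11/3]].
W = CN⁻¹ = [[2, 17, -23], [-6, -5, 3]] · [[-1/3, -2, -10/3], [1, 3, 5], [2/3, 2, 11/3]] = [[1, 1, -6], [-1, 3, 6]].

W = [[1, 1, -6], [-1, 3, 6]]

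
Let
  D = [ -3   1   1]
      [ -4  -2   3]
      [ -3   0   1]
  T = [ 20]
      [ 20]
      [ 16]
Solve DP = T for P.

Since D multiplies P on the left, P = D⁻¹T.
det D = -5; the adjugate gives D⁻¹ = [[2/5, 1/5, -1], [1, 0, -1], [6/5, 3/5, -2]].
P = D⁻¹T = [[2/5, 1/5, -1], [1, 0, -1], [6/5, 3/5, -2]] · [[20], [20], [16]] = [[-4], [4], [4]].

P = [[-4], [4], [4]]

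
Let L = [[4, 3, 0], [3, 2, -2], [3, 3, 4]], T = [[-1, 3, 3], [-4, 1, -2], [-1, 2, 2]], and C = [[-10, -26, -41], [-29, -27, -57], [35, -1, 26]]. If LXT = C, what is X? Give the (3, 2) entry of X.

-3

Left-multiply by L⁻¹ and right-multiply by T⁻¹: X = L⁻¹CT⁻¹.
L has determinant 2; L⁻¹ = [[7, -6, -3], [-9, 8, 4], [3/2, -3/2, -1/2]].
det T = 3, so T⁻¹ = [[2, 0, -3], [10/3, 1/3, -14/3], [-7/3, -1/3, 11/3]].
L⁻¹C = [[-1, -17, -23], [-2, 14, 17], [11, 2, 11]].
X = (L⁻¹C)T⁻¹ = [[-5, 2, -2], [3, -1, 3], [3, -3, -2]].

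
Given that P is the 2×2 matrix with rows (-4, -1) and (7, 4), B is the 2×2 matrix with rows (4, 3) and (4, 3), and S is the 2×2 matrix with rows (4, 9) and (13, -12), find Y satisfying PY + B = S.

Y = [[-1, -1], [4, -2]]

PY = S − B = [[0, 6], [9, -15]].
Left-multiplying both sides by P⁻¹ gives Y = P⁻¹(S − B).
P has determinant -9; P⁻¹ = [[-4/9, -1/9], [7/9, 4/9]].
Y = P⁻¹(S − B) = [[-1, -1], [4, -2]].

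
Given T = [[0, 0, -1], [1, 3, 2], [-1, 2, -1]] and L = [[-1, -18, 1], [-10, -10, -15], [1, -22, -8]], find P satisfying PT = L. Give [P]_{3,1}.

5

Right-multiplying both sides by T⁻¹ gives P = LT⁻¹.
T has determinant -5; T⁻¹ = [[7/5, 2/5, -3/5], [1/5, 1/5, 1/5], [-1, 0, 0]].
P = LT⁻¹ = [[-1, -18, 1], [-10, -10, -15], [1, -22, -8]] · [[7/5, 2/5, -3/5], [1/5, 1/5, 1/5], [-1, 0, 0]] = [[-6, -4, -3], [-1, -6, 4], [5, -4, -5]].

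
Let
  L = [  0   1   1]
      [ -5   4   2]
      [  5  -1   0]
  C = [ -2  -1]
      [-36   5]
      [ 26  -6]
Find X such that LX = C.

X = [[4, -1], [-6, 1], [4, -2]]

Since L multiplies X on the left, X = L⁻¹C.
det L = -5, so L⁻¹ = [[-2/5, 1/5, 2/5], [-2, 1, 1], [3, -1, -1]].
X = L⁻¹C = [[-2/5, 1/5, 2/5], [-2, 1, 1], [3, -1, -1]] · [[-2, -1], [-36, 5], [26, -6]] = [[4, -1], [-6, 1], [4, -2]].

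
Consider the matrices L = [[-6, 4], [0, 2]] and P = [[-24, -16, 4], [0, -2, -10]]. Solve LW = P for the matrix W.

W = [[4, 2, -4], [0, -1, -5]]

Left-multiplying both sides by L⁻¹ gives W = L⁻¹P.
L has determinant -12; L⁻¹ = [[-1/6, 1/3], [0, 1/2]].
W = L⁻¹P = [[-1/6, 1/3], [0, 1/2]] · [[-24, -16, 4], [0, -2, -10]] = [[4, 2, -4], [0, -1, -5]].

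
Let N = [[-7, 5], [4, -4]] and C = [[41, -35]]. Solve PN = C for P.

P = [[-3, 5]]

Right-multiplying both sides by N⁻¹ gives P = CN⁻¹.
N has determinant 8; N⁻¹ = [[-1/2, -5/8], [-1/2, -7/8]].
P = CN⁻¹ = [[41, -35]] · [[-1/2, -5/8], [-1/2, -7/8]] = [[-3, 5]].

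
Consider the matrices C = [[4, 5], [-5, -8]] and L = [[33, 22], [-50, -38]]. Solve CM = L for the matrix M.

Since C multiplies M on the left, M = C⁻¹L.
det C = -7; the adjugate gives C⁻¹ = [[8/7, 5/7], [-5/7, -4/7]].
M = C⁻¹L = [[8/7, 5/7], [-5/7, -4/7]] · [[33, 22], [-50, -38]] = [[2, -2], [5, 6]].

M = [[2, -2], [5, 6]]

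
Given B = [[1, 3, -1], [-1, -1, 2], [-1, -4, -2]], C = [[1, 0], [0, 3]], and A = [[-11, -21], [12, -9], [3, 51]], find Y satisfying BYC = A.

Isolating Y: multiply by B⁻¹ from the left and C⁻¹ from the right, so Y = B⁻¹AC⁻¹.
det B = -5; the adjugate gives B⁻¹ = [[-2, -2, -1], [4/5, 3/5, 1/5], [-3/5, -1/5, -2/5]].
det C = 3; the adjugate gives C⁻¹ = [[1, 0], [0, 1/3]].
B⁻¹A = [[-5, 9], [-1, -12], [3, -6]].
Y = (B⁻¹A)C⁻¹ = [[-5, 3], [-1, -4], [3, -2]].

Y = [[-5, 3], [-1, -4], [3, -2]]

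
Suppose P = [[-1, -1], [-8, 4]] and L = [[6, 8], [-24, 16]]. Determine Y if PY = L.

Since P multiplies Y on the left, Y = P⁻¹L.
P has determinant -12; P⁻¹ = [[-1/3, -1/12], [-2/3, 1/12]].
Y = P⁻¹L = [[-1/3, -1/12], [-2/3, 1/12]] · [[6, 8], [-24, 16]] = [[0, -4], [-6, -4]].

Y = [[0, -4], [-6, -4]]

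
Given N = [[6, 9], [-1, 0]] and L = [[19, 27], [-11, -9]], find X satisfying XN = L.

Right-multiplying both sides by N⁻¹ gives X = LN⁻¹.
det N = 9; the adjugate gives N⁻¹ = [[0, -1], [1/9, 2/3]].
X = LN⁻¹ = [[19, 27], [-11, -9]] · [[0, -1], [1/9, 2/3]] = [[3, -1], [-1, 5]].

X = [[3, -1], [-1, 5]]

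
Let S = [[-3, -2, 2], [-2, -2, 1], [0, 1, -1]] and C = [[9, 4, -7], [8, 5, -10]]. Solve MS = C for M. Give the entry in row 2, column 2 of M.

5

S is on the right of M, so right-multiply by S⁻¹: M = CS⁻¹.
S has determinant -3; S⁻¹ = [[-1/3, 0, -2/3], [2/3, -1, 1/3], [2/3, -1, -2/3]].
M = CS⁻¹ = [[9, 4, -7], [8, 5, -10]] · [[-1/3, 0, -2/3], [2/3, -1, 1/3], [2/3, -1, -2/3]] = [[-5, 3, 0], [-6, 5, 3]].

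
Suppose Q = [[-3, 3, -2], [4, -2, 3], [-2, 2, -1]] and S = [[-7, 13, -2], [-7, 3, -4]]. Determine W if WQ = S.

Q is on the right of W, so right-multiply by Q⁻¹: W = SQ⁻¹.
det Q = -2, so Q⁻¹ = [[2, 1/2, -5/2], [1, 1/2, -1/2], [-2, 0, 3]].
W = SQ⁻¹ = [[-7, 13, -2], [-7, 3, -4]] · [[2, 1/2, -5/2], [1, 1/2, -1/2], [-2, 0, 3]] = [[3, 3, 5], [-3, -2, 4]].

W = [[3, 3, 5], [-3, -2, 4]]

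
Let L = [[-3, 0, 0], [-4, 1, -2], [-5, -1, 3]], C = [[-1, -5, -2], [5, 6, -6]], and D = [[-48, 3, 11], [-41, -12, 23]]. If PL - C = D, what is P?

P = [[4, 3, 5], [5, -1, 5]]

PL = D + C = [[-49, -2, 9], [-36, -6, 17]].
Right-multiplying both sides by L⁻¹ gives P = (D + C)L⁻¹.
det L = -3; the adjugate gives L⁻¹ = [[-1/3, 0, 0], [-22/3, 3, 2], [-3, 1, 1]].
P = (D + C)L⁻¹ = [[4, 3, 5], [5, -1, 5]].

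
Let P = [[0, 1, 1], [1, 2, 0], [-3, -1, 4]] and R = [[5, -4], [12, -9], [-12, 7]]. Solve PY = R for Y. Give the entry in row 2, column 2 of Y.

-4

P is on the left of Y, so left-multiply by P⁻¹: Y = P⁻¹R.
det P = 1; the adjugate gives P⁻¹ = [[8, -5, -2], [-4, 3, 1], [5, -3, -1]].
Y = P⁻¹R = [[8, -5, -2], [-4, 3, 1], [5, -3, -1]] · [[5, -4], [12, -9], [-12, 7]] = [[4, -1], [4, -4], [1, 0]].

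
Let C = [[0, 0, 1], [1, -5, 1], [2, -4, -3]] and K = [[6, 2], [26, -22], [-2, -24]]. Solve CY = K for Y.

Since C multiplies Y on the left, Y = C⁻¹K.
C has determinant 6; C⁻¹ = [[19/6, -2/3, 5/6], [5/6, -1/3, 1/6], [1, 0, 0]].
Y = C⁻¹K = [[19/6, -2/3, 5/6], [5/6, -1/3, 1/6], [1, 0, 0]] · [[6, 2], [26, -22], [-2, -24]] = [[0, 1], [-4, 5], [6, 2]].

Y = [[0, 1], [-4, 5], [6, 2]]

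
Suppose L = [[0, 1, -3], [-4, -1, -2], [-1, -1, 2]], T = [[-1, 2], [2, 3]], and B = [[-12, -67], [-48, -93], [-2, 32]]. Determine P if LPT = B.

P = [[0, 5], [-2, -1], [4, 4]]

P = L⁻¹BT⁻¹ (apply L⁻¹ on the left and T⁻¹ on the right).
L has determinant 1; L⁻¹ = [[-4, 1, -5], [10, -3, 12], [3, -1, 4]].
T has determinant -7; T⁻¹ = [[-3/7, 2/7], [2/7, 1/7]].
L⁻¹B = [[10, 15], [0, -7], [4, 20]].
P = (L⁻¹B)T⁻¹ = [[0, 5], [-2, -1], [4, 4]].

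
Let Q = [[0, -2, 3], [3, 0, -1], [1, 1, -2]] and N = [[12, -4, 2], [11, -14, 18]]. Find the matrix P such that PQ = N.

P = [[2, 4, 0], [5, 5, -4]]

Since Q sits to the right of P, P = NQ⁻¹.
Q has determinant -1; Q⁻¹ = [[-1, 1, -2], [-5, 3, -9], [-3, 2, -6]].
P = NQ⁻¹ = [[12, -4, 2], [11, -14, 18]] · [[-1, 1, -2], [-5, 3, -9], [-3, 2, -6]] = [[2, 4, 0], [5, 5, -4]].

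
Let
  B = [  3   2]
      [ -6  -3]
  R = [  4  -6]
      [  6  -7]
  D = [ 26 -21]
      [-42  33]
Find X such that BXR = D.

X = [[-1, 1], [-2, 3]]

Left-multiply by B⁻¹ and right-multiply by R⁻¹: X = B⁻¹DR⁻¹.
B has determinant 3; B⁻¹ = [[-1, -2/3], [2, 1]].
det R = 8, so R⁻¹ = [[-7/8, 3/4], [-3/4, 1/2]].
B⁻¹D = [[2, -1], [10, -9]].
X = (B⁻¹D)R⁻¹ = [[-1, 1], [-2, 3]].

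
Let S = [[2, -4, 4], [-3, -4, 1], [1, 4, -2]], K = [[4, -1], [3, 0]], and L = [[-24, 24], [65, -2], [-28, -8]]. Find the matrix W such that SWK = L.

Isolating W: multiply by S⁻¹ from the left and K⁻¹ from the right, so W = S⁻¹LK⁻¹.
det S = -4; the adjugate gives S⁻¹ = [[-1, -2, -3], [5/4, 2, 7/2], [2, 3, 5]].
K has determinant 3; K⁻¹ = [[0, 1/3], [-1, 4/3]].
S⁻¹L = [[-22, 4], [2, -2], [7, 2]].
W = (S⁻¹L)K⁻¹ = [[-4, -2], [2, -2], [-2, 5]].

W = [[-4, -2], [2, -2], [-2, 5]]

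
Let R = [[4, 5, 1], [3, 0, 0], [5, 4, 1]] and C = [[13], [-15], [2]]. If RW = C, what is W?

W = [[-5], [6], [3]]

Since R multiplies W on the left, W = R⁻¹C.
det R = -3; the adjugate gives R⁻¹ = [[0, 1/3, 0], [1, 1/3, -1], [-4, -3, 5]].
W = R⁻¹C = [[0, 1/3, 0], [1, 1/3, -1], [-4, -3, 5]] · [[13], [-15], [2]] = [[-5], [6], [3]].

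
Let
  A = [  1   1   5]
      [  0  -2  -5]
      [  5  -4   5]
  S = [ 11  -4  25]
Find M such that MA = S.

Since A sits to the right of M, M = SA⁻¹.
A has determinant -5; A⁻¹ = [[6, 5, -1], [5, 4, -1], [-2, -9/5, 2/5]].
M = SA⁻¹ = [[11, -4, 25]] · [[6, 5, -1], [5, 4, -1], [-2, -9/5, 2/5]] = [[-4, -6, 3]].

M = [[-4, -6, 3]]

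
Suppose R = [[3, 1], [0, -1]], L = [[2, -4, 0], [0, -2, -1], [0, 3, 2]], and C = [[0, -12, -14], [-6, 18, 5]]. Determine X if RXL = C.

Left-multiply by R⁻¹ and right-multiply by L⁻¹: X = R⁻¹CL⁻¹.
det R = -3; the adjugate gives R⁻¹ = [[1/3, 1/3], [0, -1]].
det L = -2, so L⁻¹ = [[1/2, -4, -2], [0, -2, -1], [0, 3, 2]].
R⁻¹C = [[-2, 2, -3], [6, -18, -5]].
X = (R⁻¹C)L⁻¹ = [[-1, -5, -4], [3, -3, -4]].

X = [[-1, -5, -4], [3, -3, -4]]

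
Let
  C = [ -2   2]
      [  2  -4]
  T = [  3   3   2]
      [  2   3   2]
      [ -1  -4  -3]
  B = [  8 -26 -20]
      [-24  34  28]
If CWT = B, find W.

W = [[-2, 5, 0], [4, 0, 4]]

Isolating W: multiply by C⁻¹ from the left and T⁻¹ from the right, so W = C⁻¹BT⁻¹.
det C = 4; the adjugate gives C⁻¹ = [[-1, -1/2], [-1/2, -1/2]].
T has determinant -1; T⁻¹ = [[1, -1, 0], [-4, 7, 2], [5, -9, -3]].
C⁻¹B = [[4, 9, 6], [8, -4, -4]].
W = (C⁻¹B)T⁻¹ = [[-2, 5, 0], [4, 0, 4]].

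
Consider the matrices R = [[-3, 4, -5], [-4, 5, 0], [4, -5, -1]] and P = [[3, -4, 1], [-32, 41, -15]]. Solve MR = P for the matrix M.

M = [[-1, 4, 4], [4, 0, -5]]

R is on the right of M, so right-multiply by R⁻¹: M = PR⁻¹.
det R = -1; the adjugate gives R⁻¹ = [[5, -29, -25], [4, -23, -20], [0, -1, -1]].
M = PR⁻¹ = [[3, -4, 1], [-32, 41, -15]] · [[5, -29, -25], [4, -23, -20], [0, -1, -1]] = [[-1, 4, 4], [4, 0, -5]].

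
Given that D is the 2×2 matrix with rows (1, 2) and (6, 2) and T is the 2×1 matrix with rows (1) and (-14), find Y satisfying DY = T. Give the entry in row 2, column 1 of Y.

2

Since D multiplies Y on the left, Y = D⁻¹T.
D has determinant -10; D⁻¹ = [[-1/5, 1/5], [3/5, -1/10]].
Y = D⁻¹T = [[-1/5, 1/5], [3/5, -1/10]] · [[1], [-14]] = [[-3], [2]].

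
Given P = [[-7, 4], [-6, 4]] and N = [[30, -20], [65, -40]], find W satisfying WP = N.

Since P sits to the right of W, W = NP⁻¹.
P has determinant -4; P⁻¹ = [[-1, 1], [-3/2, 7/4]].
W = NP⁻¹ = [[30, -20], [65, -40]] · [[-1, 1], [-3/2, 7/4]] = [[0, -5], [-5, -5]].

W = [[0, -5], [-5, -5]]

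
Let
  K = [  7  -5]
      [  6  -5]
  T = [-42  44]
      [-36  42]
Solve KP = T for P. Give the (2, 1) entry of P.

0

Left-multiplying both sides by K⁻¹ gives P = K⁻¹T.
K has determinant -5; K⁻¹ = [[1, -1], [6/5, -7/5]].
P = K⁻¹T = [[1, -1], [6/5, -7/5]] · [[-42, 44], [-36, 42]] = [[-6, 2], [0, -6]].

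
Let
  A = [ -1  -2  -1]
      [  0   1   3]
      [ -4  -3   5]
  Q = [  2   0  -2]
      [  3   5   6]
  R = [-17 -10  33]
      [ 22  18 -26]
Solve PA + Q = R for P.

PA = R − Q = [[-19, -10, 35], [19, 13, -32]].
A is on the right of P, so right-multiply by A⁻¹: P = (R − Q)A⁻¹.
A has determinant 6; A⁻¹ = [[7/3, 13/6, -5/6], [-2, -3/2, 1/2], [2/3, 5/6, -1/6]].
P = (R − Q)A⁻¹ = [[-1, 3, 5], [-3, -5, -4]].

P = [[-1, 3, 5], [-3, -5, -4]]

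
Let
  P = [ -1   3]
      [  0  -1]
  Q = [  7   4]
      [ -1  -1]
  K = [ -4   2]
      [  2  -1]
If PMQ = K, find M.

M = P⁻¹KQ⁻¹ (apply P⁻¹ on the left and Q⁻¹ on the right).
det P = 1, so P⁻¹ = [[-1, -3], [0, -1]].
det Q = -3; the adjugate gives Q⁻¹ = [[1/3, 4/3], [-1/3, -7/3]].
P⁻¹K = [[-2, 1], [-2, 1]].
M = (P⁻¹K)Q⁻¹ = [[-1, -5], [-1, -5]].

M = [[-1, -5], [-1, -5]]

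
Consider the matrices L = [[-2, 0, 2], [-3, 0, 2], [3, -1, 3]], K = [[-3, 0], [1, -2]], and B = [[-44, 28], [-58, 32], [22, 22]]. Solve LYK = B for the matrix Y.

Left-multiply by L⁻¹ and right-multiply by K⁻¹: Y = L⁻¹BK⁻¹.
det L = 2, so L⁻¹ = [[1, -1, 0], [15/2, -6, -1], [3/2, -1, 0]].
det K = 6, so K⁻¹ = [[-1/3, 0], [-1/6, -1/2]].
L⁻¹B = [[14, -4], [-4, -4], [-8, 10]].
Y = (L⁻¹B)K⁻¹ = [[-4, 2], [2, 2], [1, -5]].

Y = [[-4, 2], [2, 2], [1, -5]]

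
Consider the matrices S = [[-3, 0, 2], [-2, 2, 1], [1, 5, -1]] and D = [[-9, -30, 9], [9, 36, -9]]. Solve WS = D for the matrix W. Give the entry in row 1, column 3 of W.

Right-multiplying both sides by S⁻¹ gives W = DS⁻¹.
det S = -3; the adjugate gives S⁻¹ = [[7/3, -10/3, 4/3], [1/3, -1/3, 1/3], [4, -5, 2]].
W = DS⁻¹ = [[-9, -30, 9], [9, 36, -9]] · [[7/3, -10/3, 4/3], [1/3, -1/3, 1/3], [4, -5, 2]] = [[5, -5, -4], [-3, 3, 6]].

-4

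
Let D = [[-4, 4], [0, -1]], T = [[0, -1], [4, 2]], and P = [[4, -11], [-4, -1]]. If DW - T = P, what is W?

W = [[-1, 2], [0, -1]]

DW = P + T = [[4, -12], [0, 1]].
Since D multiplies W on the left, W = D⁻¹(P + T).
D has determinant 4; D⁻¹ = [[-1/4, -1], [0, -1]].
W = D⁻¹(P + T) = [[-1, 2], [0, -1]].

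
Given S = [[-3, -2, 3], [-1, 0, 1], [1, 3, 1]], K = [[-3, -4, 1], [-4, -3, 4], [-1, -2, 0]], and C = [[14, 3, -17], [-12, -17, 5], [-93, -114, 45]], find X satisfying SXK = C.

Left-multiply by S⁻¹ and right-multiply by K⁻¹: X = S⁻¹CK⁻¹.
det S = -4; the adjugate gives S⁻¹ = [[3/4, -11/4, 1/2], [-1/2, 3/2, 0], [3/4, -7/4, 1/2]].
K has determinant -3; K⁻¹ = [[-8/3, 2/3, 13/3], [4/3, -1/3, -8/3], [-5/3, 2/3, 7/3]].
S⁻¹C = [[-3, -8, -4], [-25, -27, 16], [-15, -25, 1]].
X = (S⁻¹C)K⁻¹ = [[4, -2, -1], [4, 3, 1], [5, -1, 4]].

X = [[4, -2, -1], [4, 3, 1], [5, -1, 4]]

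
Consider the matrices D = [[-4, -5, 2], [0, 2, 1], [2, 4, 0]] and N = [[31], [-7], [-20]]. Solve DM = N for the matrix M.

M = [[0], [-5], [3]]

D is on the left of M, so left-multiply by D⁻¹: M = D⁻¹N.
D has determinant -2; D⁻¹ = [[2, -4, 9/2], [-1, 2, -2], [2, -3, 4]].
M = D⁻¹N = [[2, -4, 9/2], [-1, 2, -2], [2, -3, 4]] · [[31], [-7], [-20]] = [[0], [-5], [3]].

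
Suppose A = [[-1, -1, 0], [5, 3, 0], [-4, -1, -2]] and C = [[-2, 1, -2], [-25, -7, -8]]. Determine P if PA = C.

A is on the right of P, so right-multiply by A⁻¹: P = CA⁻¹.
det A = -4, so A⁻¹ = [[3/2, 1/2, 0], [-5/2, -1/2, 0], [-7/4, -3/4, -1/2]].
P = CA⁻¹ = [[-2, 1, -2], [-25, -7, -8]] · [[3/2, 1/2, 0], [-5/2, -1/2, 0], [-7/4, -3/4, -1/2]] = [[-2, 0, 1], [-6, -3, 4]].

P = [[-2, 0, 1], [-6, -3, 4]]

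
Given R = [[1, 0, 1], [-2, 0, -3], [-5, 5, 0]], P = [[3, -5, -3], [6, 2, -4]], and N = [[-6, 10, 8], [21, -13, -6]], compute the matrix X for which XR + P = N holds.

X = [[-4, -5, 3], [4, 2, -3]]

XR = N − P = [[-9, 15, 11], [15, -15, -2]].
Right-multiplying both sides by R⁻¹ gives X = (N − P)R⁻¹.
det R = 5, so R⁻¹ = [[3, 1, 0], [3, 1, 1/5], [-2, -1, 0]].
X = (N − P)R⁻¹ = [[-4, -5, 3], [4, 2, -3]].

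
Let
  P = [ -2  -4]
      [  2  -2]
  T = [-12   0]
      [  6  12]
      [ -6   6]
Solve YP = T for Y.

Y = [[2, -4], [-3, 0], [0, -3]]

Right-multiplying both sides by P⁻¹ gives Y = TP⁻¹.
det P = 12, so P⁻¹ = [[-1/6, 1/3], [-1/6, -1/6]].
Y = TP⁻¹ = [[-12, 0], [6, 12], [-6, 6]] · [[-1/6, 1/3], [-1/6, -1/6]] = [[2, -4], [-3, 0], [0, -3]].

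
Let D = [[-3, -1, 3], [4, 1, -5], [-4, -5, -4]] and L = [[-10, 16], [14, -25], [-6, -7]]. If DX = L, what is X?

X = [[4, -1], [-2, -1], [0, 4]]

D is on the left of X, so left-multiply by D⁻¹: X = D⁻¹L.
det D = 3, so D⁻¹ = [[-29/3, -19/3, 2/3], [12, 8, -1], [-16/3, -11/3, 1/3]].
X = D⁻¹L = [[-29/3, -19/3, 2/3], [12, 8, -1], [-16/3, -11/3, 1/3]] · [[-10, 16], [14, -25], [-6, -7]] = [[4, -1], [-2, -1], [0, 4]].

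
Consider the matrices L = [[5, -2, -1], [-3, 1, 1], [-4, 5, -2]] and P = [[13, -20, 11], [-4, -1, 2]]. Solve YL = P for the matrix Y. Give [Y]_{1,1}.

3

L is on the right of Y, so right-multiply by L⁻¹: Y = PL⁻¹.
det L = -4; the adjugate gives L⁻¹ = [[7/4, 9/4, 1/4], [5/2, 7/2, 1/2], [11/4, 17/4, 1/4]].
Y = PL⁻¹ = [[13, -20, 11], [-4, -1, 2]] · [[7/4, 9/4, 1/4], [5/2, 7/2, 1/2], [11/4, 17/4, 1/4]] = [[3, 6, -4], [-4, -4, -1]].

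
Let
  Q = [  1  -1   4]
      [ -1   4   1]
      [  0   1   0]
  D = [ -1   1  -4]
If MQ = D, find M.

M = [[-1, 0, 0]]

Right-multiplying both sides by Q⁻¹ gives M = DQ⁻¹.
det Q = -5, so Q⁻¹ = [[1/5, -4/5, 17/5], [0, 0, 1], [1/5, 1/5, -3/5]].
M = DQ⁻¹ = [[-1, 1, -4]] · [[1/5, -4/5, 17/5], [0, 0, 1], [1/5, 1/5, -3/5]] = [[-1, 0, 0]].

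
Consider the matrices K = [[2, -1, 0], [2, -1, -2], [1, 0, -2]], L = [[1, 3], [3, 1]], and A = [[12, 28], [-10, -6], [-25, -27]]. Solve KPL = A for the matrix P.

Left-multiply by K⁻¹ and right-multiply by L⁻¹: P = K⁻¹AL⁻¹.
K has determinant 2; K⁻¹ = [[1, -1, 1], [1, -2, 2], [1/2, -1/2, 0]].
det L = -8; the adjugate gives L⁻¹ = [[-1/8, 3/8], [3/8, -1/8]].
K⁻¹A = [[-3, 7], [-18, -14], [11, 17]].
P = (K⁻¹A)L⁻¹ = [[3, -2], [-3, -5], [5, 2]].

P = [[3, -2], [-3, -5], [5, 2]]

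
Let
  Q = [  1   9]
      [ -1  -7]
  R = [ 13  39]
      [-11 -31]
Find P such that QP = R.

Left-multiplying both sides by Q⁻¹ gives P = Q⁻¹R.
Q has determinant 2; Q⁻¹ = [[-7/2, -9/2], [1/2, 1/2]].
P = Q⁻¹R = [[-7/2, -9/2], [1/2, 1/2]] · [[13, 39], [-11, -31]] = [[4, 3], [1, 4]].

P = [[4, 3], [1, 4]]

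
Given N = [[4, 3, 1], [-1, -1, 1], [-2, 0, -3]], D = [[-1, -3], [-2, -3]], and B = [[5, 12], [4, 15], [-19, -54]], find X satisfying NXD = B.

X = [[-1, -2], [2, 2], [-5, 1]]

Left-multiply by N⁻¹ and right-multiply by D⁻¹: X = N⁻¹BD⁻¹.
det N = -5, so N⁻¹ = [[-3/5, -9/5, -4/5], [1, 2, 1], [2/5, 6/5, 1/5]].
D has determinant -3; D⁻¹ = [[1, -1], [-2/3, 1/3]].
N⁻¹B = [[5, 9], [-6, -12], [3, 12]].
X = (N⁻¹B)D⁻¹ = [[-1, -2], [2, 2], [-5, 1]].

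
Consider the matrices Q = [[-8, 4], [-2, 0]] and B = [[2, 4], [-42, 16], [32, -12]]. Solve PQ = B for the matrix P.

Right-multiplying both sides by Q⁻¹ gives P = BQ⁻¹.
det Q = 8, so Q⁻¹ = [[0, -1/2], [1/4, -1]].
P = BQ⁻¹ = [[2, 4], [-42, 16], [32, -12]] · [[0, -1/2], [1/4, -1]] = [[1, -5], [4, 5], [-3, -4]].

P = [[1, -5], [4, 5], [-3, -4]]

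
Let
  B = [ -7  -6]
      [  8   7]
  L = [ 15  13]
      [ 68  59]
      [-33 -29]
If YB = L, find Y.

Since B sits to the right of Y, Y = LB⁻¹.
det B = -1, so B⁻¹ = [[-7, -6], [8, 7]].
Y = LB⁻¹ = [[15, 13], [68, 59], [-33, -29]] · [[-7, -6], [8, 7]] = [[-1, 1], [-4, 5], [-1, -5]].

Y = [[-1, 1], [-4, 5], [-1, -5]]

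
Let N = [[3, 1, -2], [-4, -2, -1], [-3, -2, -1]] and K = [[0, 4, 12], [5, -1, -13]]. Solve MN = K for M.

M = [[-4, 0, -4], [5, 1, 2]]

Since N sits to the right of M, M = KN⁻¹.
det N = -5, so N⁻¹ = [[0, -1, 1], [1/5, 9/5, -11/5], [-2/5, -3/5, 2/5]].
M = KN⁻¹ = [[0, 4, 12], [5, -1, -13]] · [[0, -1, 1], [1/5, 9/5, -11/5], [-2/5, -3/5, 2/5]] = [[-4, 0, -4], [5, 1, 2]].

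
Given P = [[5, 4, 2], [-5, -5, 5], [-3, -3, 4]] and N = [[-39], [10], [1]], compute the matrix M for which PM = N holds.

M = [[-1], [-6], [-5]]

Since P multiplies M on the left, M = P⁻¹N.
det P = -5; the adjugate gives P⁻¹ = [[1, 22/5, -6], [-1, -26/5, 7], [0, -3/5, 1]].
M = P⁻¹N = [[1, 22/5, -6], [-1, -26/5, 7], [0, -3/5, 1]] · [[-39], [10], [1]] = [[-1], [-6], [-5]].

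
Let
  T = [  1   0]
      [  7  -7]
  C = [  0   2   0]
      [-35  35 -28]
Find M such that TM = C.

T is on the left of M, so left-multiply by T⁻¹: M = T⁻¹C.
T has determinant -7; T⁻¹ = [[1, 0], [1, -1/7]].
M = T⁻¹C = [[1, 0], [1, -1/7]] · [[0, 2, 0], [-35, 35, -28]] = [[0, 2, 0], [5, -3, 4]].

M = [[0, 2, 0], [5, -3, 4]]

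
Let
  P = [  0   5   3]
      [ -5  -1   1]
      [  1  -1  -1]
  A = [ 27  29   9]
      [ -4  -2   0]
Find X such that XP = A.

Since P sits to the right of X, X = AP⁻¹.
det P = -2, so P⁻¹ = [[-1, -1, -4], [2, 3/2, 15/2], [-3, -5/2, -25/2]].
X = AP⁻¹ = [[27, 29, 9], [-4, -2, 0]] · [[-1, -1, -4], [2, 3/2, 15/2], [-3, -5/2, -25/2]] = [[4, -6, -3], [0, 1, 1]].

X = [[4, -6, -3], [0, 1, 1]]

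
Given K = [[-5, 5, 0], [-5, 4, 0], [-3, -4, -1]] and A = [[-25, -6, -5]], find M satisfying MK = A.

Right-multiplying both sides by K⁻¹ gives M = AK⁻¹.
K has determinant -5; K⁻¹ = [[4/5, -1, 0], [1, -1, 0], [-32/5, 7, -1]].
M = AK⁻¹ = [[-25, -6, -5]] · [[4/5, -1, 0], [1, -1, 0], [-32/5, 7, -1]] = [[6, -4, 5]].

M = [[6, -4, 5]]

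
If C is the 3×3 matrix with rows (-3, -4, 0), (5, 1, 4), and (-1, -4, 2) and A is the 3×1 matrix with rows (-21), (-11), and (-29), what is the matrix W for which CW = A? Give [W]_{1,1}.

-1

Since C multiplies W on the left, W = C⁻¹A.
det C = 2; the adjugate gives C⁻¹ = [[9, 4, -8], [-7, -3, 6], [-19/2, -4, 17/2]].
W = C⁻¹A = [[9, 4, -8], [-7, -3, 6], [-19/2, -4, 17/2]] · [[-21], [-11], [-29]] = [[-1], [6], [-3]].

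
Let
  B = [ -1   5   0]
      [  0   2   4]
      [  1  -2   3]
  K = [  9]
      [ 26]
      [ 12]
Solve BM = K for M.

M = [[-4], [1], [6]]

B is on the left of M, so left-multiply by B⁻¹: M = B⁻¹K.
det B = 6, so B⁻¹ = [[7/3, -5/2, 10/3], [2/3, -1/2, 2/3], [-1/3, 1/2, -1/3]].
M = B⁻¹K = [[7/3, -5/2, 10/3], [2/3, -1/2, 2/3], [-1/3, 1/2, -1/3]] · [[9], [26], [12]] = [[-4], [1], [6]].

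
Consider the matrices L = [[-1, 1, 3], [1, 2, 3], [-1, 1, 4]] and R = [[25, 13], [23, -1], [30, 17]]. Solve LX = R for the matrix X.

X = [[-4, -5], [6, -4], [5, 4]]

L is on the left of X, so left-multiply by L⁻¹: X = L⁻¹R.
L has determinant -3; L⁻¹ = [[-5/3, 1/3, 1], [7/3, 1/3, -2], [-1, 0, 1]].
X = L⁻¹R = [[-5/3, 1/3, 1], [7/3, 1/3, -2], [-1, 0, 1]] · [[25, 13], [23, -1], [30, 17]] = [[-4, -5], [6, -4], [5, 4]].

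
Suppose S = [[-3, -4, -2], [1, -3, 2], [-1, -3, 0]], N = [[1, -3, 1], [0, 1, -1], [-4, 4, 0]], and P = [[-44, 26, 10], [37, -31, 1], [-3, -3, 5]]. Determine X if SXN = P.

Isolating X: multiply by S⁻¹ from the left and N⁻¹ from the right, so X = S⁻¹PN⁻¹.
det S = 2, so S⁻¹ = [[3, 3, -7], [-1, -1, 2], [-3, -5/2, 13/2]].
det N = -4, so N⁻¹ = [[-1, -1, -1/2], [-1, -1, -1/4], [-1, -2, -1/4]].
S⁻¹P = [[0, 6, -2], [1, -1, -1], [20, -20, 0]].
X = (S⁻¹P)N⁻¹ = [[-4, -2, -1], [1, 2, 0], [0, 0, -5]].

X = [[-4, -2, -1], [1, 2, 0], [0, 0, -5]]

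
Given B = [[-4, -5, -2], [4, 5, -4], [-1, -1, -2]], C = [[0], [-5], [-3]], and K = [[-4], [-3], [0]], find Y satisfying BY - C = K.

Y = [[-5], [4], [2]]

BY = K + C = [[-4], [-8], [-3]].
Left-multiplying both sides by B⁻¹ gives Y = B⁻¹(K + C).
det B = -6; the adjugate gives B⁻¹ = [[7/3, 4/3, -5], [-2, -1, 4], [-1/6, -1/6, 0]].
Y = B⁻¹(K + C) = [[-5], [4], [2]].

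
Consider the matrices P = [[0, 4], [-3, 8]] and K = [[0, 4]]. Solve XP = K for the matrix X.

Right-multiplying both sides by P⁻¹ gives X = KP⁻¹.
P has determinant 12; P⁻¹ = [[2/3, -1/3], [1/4, 0]].
X = KP⁻¹ = [[0, 4]] · [[2/3, -1/3], [1/4, 0]] = [[1, 0]].

X = [[1, 0]]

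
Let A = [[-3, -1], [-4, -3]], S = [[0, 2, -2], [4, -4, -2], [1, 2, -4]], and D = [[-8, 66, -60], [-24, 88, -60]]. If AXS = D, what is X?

X = [[-5, 1, -4], [4, 2, 0]]

X = A⁻¹DS⁻¹ (apply A⁻¹ on the left and S⁻¹ on the right).
det A = 5; the adjugate gives A⁻¹ = [[-3/5, 1/5], [4/5, -3/5]].
det S = 4, so S⁻¹ = [[5, 1, -3], [7/2, 1/2, -2], [3, 1/2, -2]].
A⁻¹D = [[0, -22, 24], [8, 0, -12]].
X = (A⁻¹D)S⁻¹ = [[-5, 1, -4], [4, 2, 0]].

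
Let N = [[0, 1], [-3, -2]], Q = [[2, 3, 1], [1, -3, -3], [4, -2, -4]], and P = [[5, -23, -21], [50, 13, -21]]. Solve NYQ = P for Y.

Y = [[-1, -2, -4], [-2, 5, 1]]

Left-multiply by N⁻¹ and right-multiply by Q⁻¹: Y = N⁻¹PQ⁻¹.
det N = 3, so N⁻¹ = [[-2/3, -1/3], [1, 0]].
det Q = -2; the adjugate gives Q⁻¹ = [[-3, -5, 3], [4, 6, -7/2], [-5, -8, 9/2]].
N⁻¹P = [[-20, 11, 21], [5, -23, -21]].
Y = (N⁻¹P)Q⁻¹ = [[-1, -2, -4], [-2, 5, 1]].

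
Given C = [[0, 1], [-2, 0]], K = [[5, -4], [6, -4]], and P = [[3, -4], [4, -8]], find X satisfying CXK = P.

X = C⁻¹PK⁻¹ (apply C⁻¹ on the left and K⁻¹ on the right).
C has determinant 2; C⁻¹ = [[0, -1/2], [1, 0]].
K has determinant 4; K⁻¹ = [[-1, 1], [-3/2, 5/4]].
C⁻¹P = [[-2, 4], [3, -4]].
X = (C⁻¹P)K⁻¹ = [[-4, 3], [3, -2]].

X = [[-4, 3], [3, -2]]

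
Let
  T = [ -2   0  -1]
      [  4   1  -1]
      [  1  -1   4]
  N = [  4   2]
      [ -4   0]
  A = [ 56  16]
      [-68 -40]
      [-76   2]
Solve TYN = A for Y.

Isolating Y: multiply by T⁻¹ from the left and N⁻¹ from the right, so Y = T⁻¹AN⁻¹.
det T = -1; the adjugate gives T⁻¹ = [[-3, -1, -1], [17, 7, 6], [5, 2, 2]].
det N = 8, so N⁻¹ = [[0, -1/4], [1/2, 1/2]].
T⁻¹A = [[-24, -10], [20, 4], [-8, 4]].
Y = (T⁻¹A)N⁻¹ = [[-5, 1], [2, -3], [2, 4]].

Y = [[-5, 1], [2, -3], [2, 4]]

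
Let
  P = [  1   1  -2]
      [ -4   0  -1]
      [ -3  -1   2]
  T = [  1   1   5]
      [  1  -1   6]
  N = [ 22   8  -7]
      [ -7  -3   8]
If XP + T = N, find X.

XP = N − T = [[21, 7, -12], [-8, -2, 2]].
Right-multiplying both sides by P⁻¹ gives X = (N − T)P⁻¹.
P has determinant 2; P⁻¹ = [[-1/2, 0, -1/2], [11/2, -2, 9/2], [2, -1, 2]].
X = (N − T)P⁻¹ = [[4, -2, -3], [-3, 2, -1]].

X = [[4, -2, -3], [-3, 2, -1]]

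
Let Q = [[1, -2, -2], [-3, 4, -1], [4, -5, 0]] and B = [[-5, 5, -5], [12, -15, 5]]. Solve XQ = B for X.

X = [[2, 1, -1], [-1, -3, 1]]

Q is on the right of X, so right-multiply by Q⁻¹: X = BQ⁻¹.
det Q = 5; the adjugate gives Q⁻¹ = [[-1, 2, 2], [-4/5, 8/5, 7/5], [-1/5, -3/5, -2/5]].
X = BQ⁻¹ = [[-5, 5, -5], [12, -15, 5]] · [[-1, 2, 2], [-4/5, 8/5, 7/5], [-1/5, -3/5, -2/5]] = [[2, 1, -1], [-1, -3, 1]].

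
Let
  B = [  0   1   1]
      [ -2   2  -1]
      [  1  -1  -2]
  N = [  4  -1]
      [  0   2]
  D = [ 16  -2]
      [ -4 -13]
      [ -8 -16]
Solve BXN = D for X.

Isolating X: multiply by B⁻¹ from the left and N⁻¹ from the right, so X = B⁻¹DN⁻¹.
B has determinant -5; B⁻¹ = [[1, -1/5, 3/5], [1, 1/5, 2/5], [0, -1/5, -2/5]].
N has determinant 8; N⁻¹ = [[1/4, 1/8], [0, 1/2]].
B⁻¹D = [[12, -9], [12, -11], [4, 9]].
X = (B⁻¹D)N⁻¹ = [[3, -3], [3, -4], [1, 5]].

X = [[3, -3], [3, -4], [1, 5]]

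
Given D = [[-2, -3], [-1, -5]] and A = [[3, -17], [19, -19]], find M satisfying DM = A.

M = [[6, 4], [-5, 3]]

D is on the left of M, so left-multiply by D⁻¹: M = D⁻¹A.
det D = 7; the adjugate gives D⁻¹ = [[-5/7, 3/7], [1/7, -2/7]].
M = D⁻¹A = [[-5/7, 3/7], [1/7, -2/7]] · [[3, -17], [19, -19]] = [[6, 4], [-5, 3]].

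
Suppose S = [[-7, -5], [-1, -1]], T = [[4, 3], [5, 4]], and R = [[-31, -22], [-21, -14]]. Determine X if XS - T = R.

X = [[4, -1], [3, -5]]

XS = R + T = [[-27, -19], [-16, -10]].
Since S sits to the right of X, X = (R + T)S⁻¹.
S has determinant 2; S⁻¹ = [[-1/2, 5/2], [1/2, -7/2]].
X = (R + T)S⁻¹ = [[4, -1], [3, -5]].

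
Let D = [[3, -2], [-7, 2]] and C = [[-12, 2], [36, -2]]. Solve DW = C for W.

D is on the left of W, so left-multiply by D⁻¹: W = D⁻¹C.
D has determinant -8; D⁻¹ = [[-1/4, -1/4], [-7/8, -3/8]].
W = D⁻¹C = [[-1/4, -1/4], [-7/8, -3/8]] · [[-12, 2], [36, -2]] = [[-6, 0], [-3, -1]].

W = [[-6, 0], [-3, -1]]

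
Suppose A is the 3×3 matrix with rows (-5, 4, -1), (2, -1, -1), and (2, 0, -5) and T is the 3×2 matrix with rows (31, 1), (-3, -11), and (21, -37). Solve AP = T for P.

Since A multiplies P on the left, P = A⁻¹T.
A has determinant 5; A⁻¹ = [[1, 4, -1], [8/5, 27/5, -7/5], [2/5, 8/5, -3/5]].
P = A⁻¹T = [[1, 4, -1], [8/5, 27/5, -7/5], [2/5, 8/5, -3/5]] · [[31, 1], [-3, -11], [21, -37]] = [[-2, -6], [4, -6], [-5, 5]].

P = [[-2, -6], [4, -6], [-5, 5]]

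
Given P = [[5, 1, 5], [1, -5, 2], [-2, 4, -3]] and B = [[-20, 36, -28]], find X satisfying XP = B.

Since P sits to the right of X, X = BP⁻¹.
P has determinant 4; P⁻¹ = [[7/4, 23/4, 27/4], [-1/4, -5/4, -5/4], [-3/2, -11/2, -13/2]].
X = BP⁻¹ = [[-20, 36, -28]] · [[7/4, 23/4, 27/4], [-1/4, -5/4, -5/4], [-3/2, -11/2, -13/2]] = [[-2, -6, 2]].

X = [[-2, -6, 2]]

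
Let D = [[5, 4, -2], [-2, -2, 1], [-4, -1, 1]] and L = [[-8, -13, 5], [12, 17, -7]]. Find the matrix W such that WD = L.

D is on the right of W, so right-multiply by D⁻¹: W = LD⁻¹.
det D = -1, so D⁻¹ = [[1, 2, 0], [2, 3, 1], [6, 11, 2]].
W = LD⁻¹ = [[-8, -13, 5], [12, 17, -7]] · [[1, 2, 0], [2, 3, 1], [6, 11, 2]] = [[-4, 0, -3], [4, -2, 3]].

W = [[-4, 0, -3], [4, -2, 3]]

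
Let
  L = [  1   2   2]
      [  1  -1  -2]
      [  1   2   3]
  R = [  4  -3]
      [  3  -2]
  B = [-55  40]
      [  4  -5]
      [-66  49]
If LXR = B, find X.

X = [[-2, -5], [1, -3], [-5, 3]]

Isolating X: multiply by L⁻¹ from the left and R⁻¹ from the right, so X = L⁻¹BR⁻¹.
det L = -3; the adjugate gives L⁻¹ = [[-1/3, 2/3, 2/3], [5/3, -1/3, -4/3], [-1, 0, 1]].
det R = 1; the adjugate gives R⁻¹ = [[-2, 3], [-3, 4]].
L⁻¹B = [[-23, 16], [-5, 3], [-11, 9]].
X = (L⁻¹B)R⁻¹ = [[-2, -5], [1, -3], [-5, 3]].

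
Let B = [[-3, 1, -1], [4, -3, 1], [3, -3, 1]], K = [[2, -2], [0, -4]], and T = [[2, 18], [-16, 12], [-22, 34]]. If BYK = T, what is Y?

Isolating Y: multiply by B⁻¹ from the left and K⁻¹ from the right, so Y = B⁻¹TK⁻¹.
det B = 2; the adjugate gives B⁻¹ = [[0, 1, -1], [-1/2, 0, -1/2], [-3/2, -3, 5/2]].
det K = -8, so K⁻¹ = [[1/2, -1/4], [0, -1/4]].
B⁻¹T = [[6, -22], [10, -26], [-10, 22]].
Y = (B⁻¹T)K⁻¹ = [[3, 4], [5, 4], [-5, -3]].

Y = [[3, 4], [5, 4], [-5, -3]]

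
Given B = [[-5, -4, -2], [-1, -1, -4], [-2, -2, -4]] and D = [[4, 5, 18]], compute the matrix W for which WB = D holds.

Since B sits to the right of W, W = DB⁻¹.
det B = 4, so B⁻¹ = [[-1, -3, 7/2], [1, 4, -9/2], [0, -1/2, 1/4]].
W = DB⁻¹ = [[4, 5, 18]] · [[-1, -3, 7/2], [1, 4, -9/2], [0, -1/2, 1/4]] = [[1, -1, -4]].

W = [[1, -1, -4]]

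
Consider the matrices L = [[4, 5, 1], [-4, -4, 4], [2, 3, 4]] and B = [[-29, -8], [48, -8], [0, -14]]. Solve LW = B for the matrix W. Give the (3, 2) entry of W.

Since L multiplies W on the left, W = L⁻¹B.
det L = 4, so L⁻¹ = [[-7, -17/4, 6], [6, 7/2, -5], [-1, -1/2, 1]].
W = L⁻¹B = [[-7, -17/4, 6], [6, 7/2, -5], [-1, -1/2, 1]] · [[-29, -8], [48, -8], [0, -14]] = [[-1, 6], [-6, -6], [5, -2]].

-2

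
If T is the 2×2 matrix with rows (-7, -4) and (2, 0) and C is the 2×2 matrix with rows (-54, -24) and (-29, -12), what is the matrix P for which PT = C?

Right-multiplying both sides by T⁻¹ gives P = CT⁻¹.
det T = 8, so T⁻¹ = [[0, 1/2], [-1/4, -7/8]].
P = CT⁻¹ = [[-54, -24], [-29, -12]] · [[0, 1/2], [-1/4, -7/8]] = [[6, -6], [3, -4]].

P = [[6, -6], [3, -4]]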